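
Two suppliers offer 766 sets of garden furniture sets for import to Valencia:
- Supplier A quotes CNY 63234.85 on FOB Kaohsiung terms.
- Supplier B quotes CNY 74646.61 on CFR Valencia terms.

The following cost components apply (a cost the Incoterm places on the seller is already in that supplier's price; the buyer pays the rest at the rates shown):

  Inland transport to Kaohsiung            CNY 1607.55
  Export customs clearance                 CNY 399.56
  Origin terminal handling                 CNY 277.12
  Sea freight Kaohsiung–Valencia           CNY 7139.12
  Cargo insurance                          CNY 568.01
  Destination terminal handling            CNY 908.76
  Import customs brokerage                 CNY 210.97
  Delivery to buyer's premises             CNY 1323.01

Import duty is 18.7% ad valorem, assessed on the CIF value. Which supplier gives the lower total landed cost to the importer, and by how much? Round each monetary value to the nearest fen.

Supplier A is cheaper by CNY 5071.62

Supplier A (FOB):
CIF value = FOB price + freight + insurance = 63234.85 + 7139.12 + 568.01 = 70941.98
Import duty = 70941.98 × 18.7% = 13266.15
Buyer bears (A): 7139.12 + 568.01 + 908.76 + 210.97 + 1323.01 = 10149.87
Landed cost (A) = invoice 63234.85 + 10149.87 + duty 13266.15 = 86650.87
Supplier B (CFR):
CIF value = CFR price + insurance = 74646.61 + 568.01 = 75214.62
Import duty = 75214.62 × 18.7% = 14065.13
Buyer bears (B): 568.01 + 908.76 + 210.97 + 1323.01 = 3010.75
Landed cost (B) = invoice 74646.61 + 3010.75 + duty 14065.13 = 91722.49
Difference = |86650.87 − 91722.49| = 5071.62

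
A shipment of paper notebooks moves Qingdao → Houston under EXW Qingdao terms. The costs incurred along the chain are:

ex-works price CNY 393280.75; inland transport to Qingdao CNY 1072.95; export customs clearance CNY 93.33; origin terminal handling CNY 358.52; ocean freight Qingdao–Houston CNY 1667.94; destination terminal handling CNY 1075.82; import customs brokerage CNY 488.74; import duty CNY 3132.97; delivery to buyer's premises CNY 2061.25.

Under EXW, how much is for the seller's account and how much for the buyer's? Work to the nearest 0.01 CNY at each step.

Seller: CNY 393280.75; buyer: CNY 9951.52

EXW: the seller makes goods available at their premises; the buyer bears all onward costs.
Seller's account: goods 393280.75 = 393280.75
Buyer's account: inland to port 1072.95 + export clearance 93.33 + origin terminal 358.52 + freight 1667.94 + destination terminal 1075.82 + brokerage 488.74 + duty 3132.97 + delivery 2061.25 = 9951.52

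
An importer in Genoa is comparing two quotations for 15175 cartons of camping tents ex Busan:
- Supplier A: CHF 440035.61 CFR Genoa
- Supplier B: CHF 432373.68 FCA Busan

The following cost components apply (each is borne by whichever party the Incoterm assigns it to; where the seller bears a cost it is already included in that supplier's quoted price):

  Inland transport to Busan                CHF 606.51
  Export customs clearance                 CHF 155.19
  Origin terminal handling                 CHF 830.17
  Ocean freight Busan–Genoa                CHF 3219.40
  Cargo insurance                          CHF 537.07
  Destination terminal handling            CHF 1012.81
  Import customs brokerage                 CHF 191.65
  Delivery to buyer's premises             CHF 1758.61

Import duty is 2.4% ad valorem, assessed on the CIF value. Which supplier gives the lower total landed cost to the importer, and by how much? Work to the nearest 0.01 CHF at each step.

Supplier A (CFR):
CIF value = CFR price + insurance = 440035.61 + 537.07 = 440572.68
Import duty = 440572.68 × 2.4% = 10573.74
Buyer bears (A): 537.07 + 1012.81 + 191.65 + 1758.61 = 3500.14
Landed cost (A) = invoice 440035.61 + 3500.14 + duty 10573.74 = 454109.49
Supplier B (FCA):
CIF value = FCA price + origin terminal + freight + insurance = 432373.68 + 830.17 + 3219.40 + 537.07 = 436960.32
Import duty = 436960.32 × 2.4% = 10487.05
Buyer bears (B): 830.17 + 3219.40 + 537.07 + 1012.81 + 191.65 + 1758.61 = 7549.71
Landed cost (B) = invoice 432373.68 + 7549.71 + duty 10487.05 = 450410.44
Difference = |454109.49 − 450410.44| = 3699.05

Supplier B is cheaper by CHF 3699.05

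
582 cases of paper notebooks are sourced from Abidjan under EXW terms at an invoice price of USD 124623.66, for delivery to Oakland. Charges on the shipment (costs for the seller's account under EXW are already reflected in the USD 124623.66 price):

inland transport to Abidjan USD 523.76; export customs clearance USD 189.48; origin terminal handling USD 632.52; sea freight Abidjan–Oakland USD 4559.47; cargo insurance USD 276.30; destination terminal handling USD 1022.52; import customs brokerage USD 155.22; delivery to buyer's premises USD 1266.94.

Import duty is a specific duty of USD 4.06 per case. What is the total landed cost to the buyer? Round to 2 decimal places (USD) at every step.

EXW: the seller makes goods available at their premises; the buyer bears all onward costs.
CIF value = EXW price + inland to port + export clearance + origin terminal + freight + insurance = 124623.66 + 523.76 + 189.48 + 632.52 + 4559.47 + 276.30 = 130805.19
Import duty = 582 × 4.06 = 2362.92
Buyer bears: inland to port 523.76 + export clearance 189.48 + origin terminal 632.52 + freight 4559.47 + insurance 276.30 + destination terminal 1022.52 + brokerage 155.22 + delivery 1266.94 + duty 2362.92 = 10989.13
Landed cost = invoice 124623.66 + 10989.13 = 135612.79

Total landed cost: USD 135612.79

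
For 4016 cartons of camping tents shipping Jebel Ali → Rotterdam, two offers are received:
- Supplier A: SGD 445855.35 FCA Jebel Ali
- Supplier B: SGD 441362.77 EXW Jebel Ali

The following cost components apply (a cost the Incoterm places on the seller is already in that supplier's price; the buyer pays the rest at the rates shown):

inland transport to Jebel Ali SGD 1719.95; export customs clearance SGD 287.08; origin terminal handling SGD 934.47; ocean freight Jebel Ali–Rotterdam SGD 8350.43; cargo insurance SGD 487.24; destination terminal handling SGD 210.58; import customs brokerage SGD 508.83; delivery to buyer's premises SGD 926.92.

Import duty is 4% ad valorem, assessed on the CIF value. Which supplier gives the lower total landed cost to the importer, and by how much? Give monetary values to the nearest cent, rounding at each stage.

Supplier A (FCA):
CIF value = FCA price + origin terminal + freight + insurance = 445855.35 + 934.47 + 8350.43 + 487.24 = 455627.49
Import duty = 455627.49 × 4% = 18225.10
Buyer bears (A): 934.47 + 8350.43 + 487.24 + 210.58 + 508.83 + 926.92 = 11418.47
Landed cost (A) = invoice 445855.35 + 11418.47 + duty 18225.10 = 475498.92
Supplier B (EXW):
CIF value = EXW price + inland to port + export clearance + origin terminal + freight + insurance = 441362.77 + 1719.95 + 287.08 + 934.47 + 8350.43 + 487.24 = 453141.94
Import duty = 453141.94 × 4% = 18125.68
Buyer bears (B): 1719.95 + 287.08 + 934.47 + 8350.43 + 487.24 + 210.58 + 508.83 + 926.92 = 13425.50
Landed cost (B) = invoice 441362.77 + 13425.50 + duty 18125.68 = 472913.95
Difference = |475498.92 − 472913.95| = 2584.97

Supplier B is cheaper by SGD 2584.97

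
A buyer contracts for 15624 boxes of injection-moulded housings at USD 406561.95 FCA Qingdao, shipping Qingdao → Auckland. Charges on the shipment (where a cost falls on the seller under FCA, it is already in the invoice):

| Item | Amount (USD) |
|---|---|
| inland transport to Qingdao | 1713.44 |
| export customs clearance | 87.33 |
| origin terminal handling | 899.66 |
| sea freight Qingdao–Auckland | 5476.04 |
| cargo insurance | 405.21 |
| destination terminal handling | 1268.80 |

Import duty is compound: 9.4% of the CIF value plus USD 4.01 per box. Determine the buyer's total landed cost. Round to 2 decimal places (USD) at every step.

FCA: the seller delivers export-cleared goods to the carrier; the buyer bears costs from that point.
Already in the invoice (seller's account under FCA): inland to port, export clearance — exclude.
CIF value = FCA price + origin terminal + freight + insurance = 406561.95 + 899.66 + 5476.04 + 405.21 = 413342.86
Ad valorem component: 413342.86 × 9.4% = 38854.23
Specific component: 15624 × 4.01 = 62652.24
Import duty = 38854.23 + 62652.24 = 101506.47
Buyer bears: origin terminal 899.66 + freight 5476.04 + insurance 405.21 + destination terminal 1268.80 + duty 101506.47 = 109556.18
Landed cost = invoice 406561.95 + 109556.18 = 516118.13

Total landed cost: USD 516118.13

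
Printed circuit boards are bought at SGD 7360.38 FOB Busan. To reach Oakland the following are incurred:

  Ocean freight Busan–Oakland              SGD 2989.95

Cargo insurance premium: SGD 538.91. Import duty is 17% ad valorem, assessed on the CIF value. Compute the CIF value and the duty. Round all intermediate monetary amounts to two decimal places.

CIF value: SGD 10889.24; import duty: SGD 1851.17

CIF = FOB price + freight + insurance
CIF = 7360.38 + 2989.95 + 538.91 = 10889.24
Import duty = 10889.24 × 17% = 1851.17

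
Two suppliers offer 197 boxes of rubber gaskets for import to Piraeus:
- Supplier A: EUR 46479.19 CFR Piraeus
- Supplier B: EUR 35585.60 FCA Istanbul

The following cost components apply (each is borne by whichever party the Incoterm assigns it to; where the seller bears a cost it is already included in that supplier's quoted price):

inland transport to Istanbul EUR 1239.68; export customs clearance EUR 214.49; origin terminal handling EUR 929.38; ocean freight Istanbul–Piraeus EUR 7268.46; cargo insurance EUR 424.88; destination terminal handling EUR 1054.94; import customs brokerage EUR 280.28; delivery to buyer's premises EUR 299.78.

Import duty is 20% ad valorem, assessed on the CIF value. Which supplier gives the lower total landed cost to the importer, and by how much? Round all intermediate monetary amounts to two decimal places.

Supplier A (CFR):
CIF value = CFR price + insurance = 46479.19 + 424.88 = 46904.07
Import duty = 46904.07 × 20% = 9380.81
Buyer bears (A): 424.88 + 1054.94 + 280.28 + 299.78 = 2059.88
Landed cost (A) = invoice 46479.19 + 2059.88 + duty 9380.81 = 57919.88
Supplier B (FCA):
CIF value = FCA price + origin terminal + freight + insurance = 35585.60 + 929.38 + 7268.46 + 424.88 = 44208.32
Import duty = 44208.32 × 20% = 8841.66
Buyer bears (B): 929.38 + 7268.46 + 424.88 + 1054.94 + 280.28 + 299.78 = 10257.72
Landed cost (B) = invoice 35585.60 + 10257.72 + duty 8841.66 = 54684.98
Difference = |57919.88 − 54684.98| = 3234.90

Supplier B is cheaper by EUR 3234.90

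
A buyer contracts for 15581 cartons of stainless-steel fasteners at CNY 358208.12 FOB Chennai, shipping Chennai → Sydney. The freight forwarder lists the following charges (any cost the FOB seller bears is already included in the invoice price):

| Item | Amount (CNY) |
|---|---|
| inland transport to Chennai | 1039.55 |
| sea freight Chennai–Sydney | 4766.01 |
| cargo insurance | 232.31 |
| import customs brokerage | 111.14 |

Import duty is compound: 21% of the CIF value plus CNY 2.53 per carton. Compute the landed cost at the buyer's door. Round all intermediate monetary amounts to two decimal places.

FOB: the seller bears costs until goods are on board at the origin port; the buyer bears freight, insurance and all costs thereafter.
Already in the invoice (seller's account under FOB): inland to port — exclude.
CIF value = FOB price + freight + insurance = 358208.12 + 4766.01 + 232.31 = 363206.44
Ad valorem component: 363206.44 × 21% = 76273.35
Specific component: 15581 × 2.53 = 39419.93
Import duty = 76273.35 + 39419.93 = 115693.28
Buyer bears: freight 4766.01 + insurance 232.31 + brokerage 111.14 + duty 115693.28 = 120802.74
Landed cost = invoice 358208.12 + 120802.74 = 479010.86

Total landed cost: CNY 479010.86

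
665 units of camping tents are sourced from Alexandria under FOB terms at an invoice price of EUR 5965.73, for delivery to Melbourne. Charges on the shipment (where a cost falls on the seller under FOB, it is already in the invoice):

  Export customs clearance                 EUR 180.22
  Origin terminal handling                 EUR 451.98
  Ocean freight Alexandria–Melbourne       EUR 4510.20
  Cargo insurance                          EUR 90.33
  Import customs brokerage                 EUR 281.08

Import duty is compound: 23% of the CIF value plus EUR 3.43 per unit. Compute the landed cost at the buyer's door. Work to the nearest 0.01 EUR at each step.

Total landed cost: EUR 15558.53

FOB: the seller bears costs until goods are on board at the origin port; the buyer bears freight, insurance and all costs thereafter.
Already in the invoice (seller's account under FOB): export clearance, origin terminal — exclude.
CIF value = FOB price + freight + insurance = 5965.73 + 4510.20 + 90.33 = 10566.26
Ad valorem component: 10566.26 × 23% = 2430.24
Specific component: 665 × 3.43 = 2280.95
Import duty = 2430.24 + 2280.95 = 4711.19
Buyer bears: freight 4510.20 + insurance 90.33 + brokerage 281.08 + duty 4711.19 = 9592.80
Landed cost = invoice 5965.73 + 9592.80 = 15558.53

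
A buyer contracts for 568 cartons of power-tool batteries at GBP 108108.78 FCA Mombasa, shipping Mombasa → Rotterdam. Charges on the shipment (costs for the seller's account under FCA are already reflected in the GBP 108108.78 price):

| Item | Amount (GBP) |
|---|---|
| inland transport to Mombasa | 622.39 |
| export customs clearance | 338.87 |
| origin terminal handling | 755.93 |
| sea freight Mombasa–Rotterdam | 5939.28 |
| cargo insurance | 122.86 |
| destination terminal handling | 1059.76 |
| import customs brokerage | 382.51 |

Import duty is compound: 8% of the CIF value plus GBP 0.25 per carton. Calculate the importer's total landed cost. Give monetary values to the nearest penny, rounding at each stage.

FCA: the seller delivers export-cleared goods to the carrier; the buyer bears costs from that point.
Already in the invoice (seller's account under FCA): inland to port, export clearance — exclude.
CIF value = FCA price + origin terminal + freight + insurance = 108108.78 + 755.93 + 5939.28 + 122.86 = 114926.85
Ad valorem component: 114926.85 × 8% = 9194.15
Specific component: 568 × 0.25 = 142.00
Import duty = 9194.15 + 142.00 = 9336.15
Buyer bears: origin terminal 755.93 + freight 5939.28 + insurance 122.86 + destination terminal 1059.76 + brokerage 382.51 + duty 9336.15 = 17596.49
Landed cost = invoice 108108.78 + 17596.49 = 125705.27

Total landed cost: GBP 125705.27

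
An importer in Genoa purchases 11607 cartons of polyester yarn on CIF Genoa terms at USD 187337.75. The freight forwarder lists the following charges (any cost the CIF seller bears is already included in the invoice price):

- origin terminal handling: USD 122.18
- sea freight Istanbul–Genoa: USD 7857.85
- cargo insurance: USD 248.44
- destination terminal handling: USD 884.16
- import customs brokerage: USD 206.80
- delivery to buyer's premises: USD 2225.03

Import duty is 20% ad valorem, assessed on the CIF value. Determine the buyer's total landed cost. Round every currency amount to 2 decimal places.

CIF: the seller pays costs through ocean freight and marine insurance to the destination port.
Already in the invoice (seller's account under CIF): origin terminal, freight, insurance — exclude.
The CIF price already equals the CIF value: 187337.75
Import duty = 187337.75 × 20% = 37467.55
Buyer bears: destination terminal 884.16 + brokerage 206.80 + delivery 2225.03 + duty 37467.55 = 40783.54
Landed cost = invoice 187337.75 + 40783.54 = 228121.29

Total landed cost: USD 228121.29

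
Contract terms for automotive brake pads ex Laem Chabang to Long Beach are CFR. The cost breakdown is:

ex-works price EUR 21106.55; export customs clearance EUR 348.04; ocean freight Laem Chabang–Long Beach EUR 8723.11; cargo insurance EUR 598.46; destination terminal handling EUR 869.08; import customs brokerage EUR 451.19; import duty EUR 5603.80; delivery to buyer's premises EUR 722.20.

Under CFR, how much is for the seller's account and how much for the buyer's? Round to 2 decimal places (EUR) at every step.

CFR: the seller pays costs through ocean freight to the destination port, but not insurance.
Seller's account: goods 21106.55 + export clearance 348.04 + freight 8723.11 = 30177.70
Buyer's account: insurance 598.46 + destination terminal 869.08 + brokerage 451.19 + duty 5603.80 + delivery 722.20 = 8244.73

Seller: EUR 30177.70; buyer: EUR 8244.73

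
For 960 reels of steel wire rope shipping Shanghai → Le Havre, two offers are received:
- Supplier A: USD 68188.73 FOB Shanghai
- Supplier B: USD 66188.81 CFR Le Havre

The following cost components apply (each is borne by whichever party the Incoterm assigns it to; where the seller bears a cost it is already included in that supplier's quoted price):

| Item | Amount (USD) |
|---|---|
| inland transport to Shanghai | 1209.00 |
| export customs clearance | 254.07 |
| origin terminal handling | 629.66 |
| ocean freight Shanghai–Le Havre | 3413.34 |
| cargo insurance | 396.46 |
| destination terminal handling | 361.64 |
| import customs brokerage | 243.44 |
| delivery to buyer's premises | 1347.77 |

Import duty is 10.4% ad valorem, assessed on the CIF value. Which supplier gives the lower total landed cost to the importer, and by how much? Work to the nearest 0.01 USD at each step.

Supplier B is cheaper by USD 5976.24

Supplier A (FOB):
CIF value = FOB price + freight + insurance = 68188.73 + 3413.34 + 396.46 = 71998.53
Import duty = 71998.53 × 10.4% = 7487.85
Buyer bears (A): 3413.34 + 396.46 + 361.64 + 243.44 + 1347.77 = 5762.65
Landed cost (A) = invoice 68188.73 + 5762.65 + duty 7487.85 = 81439.23
Supplier B (CFR):
CIF value = CFR price + insurance = 66188.81 + 396.46 = 66585.27
Import duty = 66585.27 × 10.4% = 6924.87
Buyer bears (B): 396.46 + 361.64 + 243.44 + 1347.77 = 2349.31
Landed cost (B) = invoice 66188.81 + 2349.31 + duty 6924.87 = 75462.99
Difference = |81439.23 − 75462.99| = 5976.24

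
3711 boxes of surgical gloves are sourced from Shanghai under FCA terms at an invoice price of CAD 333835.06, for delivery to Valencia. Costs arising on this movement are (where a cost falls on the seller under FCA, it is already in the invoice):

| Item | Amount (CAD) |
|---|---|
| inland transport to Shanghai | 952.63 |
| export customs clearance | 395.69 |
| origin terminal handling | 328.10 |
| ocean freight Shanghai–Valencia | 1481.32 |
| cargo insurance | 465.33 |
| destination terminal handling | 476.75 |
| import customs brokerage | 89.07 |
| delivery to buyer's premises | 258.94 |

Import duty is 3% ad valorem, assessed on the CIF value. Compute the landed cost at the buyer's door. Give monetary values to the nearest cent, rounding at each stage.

FCA: the seller delivers export-cleared goods to the carrier; the buyer bears costs from that point.
Already in the invoice (seller's account under FCA): inland to port, export clearance — exclude.
CIF value = FCA price + origin terminal + freight + insurance = 333835.06 + 328.10 + 1481.32 + 465.33 = 336109.81
Import duty = 336109.81 × 3% = 10083.29
Buyer bears: origin terminal 328.10 + freight 1481.32 + insurance 465.33 + destination terminal 476.75 + brokerage 89.07 + delivery 258.94 + duty 10083.29 = 13182.80
Landed cost = invoice 333835.06 + 13182.80 = 347017.86

Total landed cost: CAD 347017.86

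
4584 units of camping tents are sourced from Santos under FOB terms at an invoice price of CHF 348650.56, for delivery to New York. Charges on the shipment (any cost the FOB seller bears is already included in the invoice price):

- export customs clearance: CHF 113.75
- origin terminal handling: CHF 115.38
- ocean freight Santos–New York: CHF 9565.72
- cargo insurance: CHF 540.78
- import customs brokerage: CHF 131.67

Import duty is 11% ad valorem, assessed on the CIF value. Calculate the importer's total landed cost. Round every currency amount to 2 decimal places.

Total landed cost: CHF 398352.01

FOB: the seller bears costs until goods are on board at the origin port; the buyer bears freight, insurance and all costs thereafter.
Already in the invoice (seller's account under FOB): export clearance, origin terminal — exclude.
CIF value = FOB price + freight + insurance = 348650.56 + 9565.72 + 540.78 = 358757.06
Import duty = 358757.06 × 11% = 39463.28
Buyer bears: freight 9565.72 + insurance 540.78 + brokerage 131.67 + duty 39463.28 = 49701.45
Landed cost = invoice 348650.56 + 49701.45 = 398352.01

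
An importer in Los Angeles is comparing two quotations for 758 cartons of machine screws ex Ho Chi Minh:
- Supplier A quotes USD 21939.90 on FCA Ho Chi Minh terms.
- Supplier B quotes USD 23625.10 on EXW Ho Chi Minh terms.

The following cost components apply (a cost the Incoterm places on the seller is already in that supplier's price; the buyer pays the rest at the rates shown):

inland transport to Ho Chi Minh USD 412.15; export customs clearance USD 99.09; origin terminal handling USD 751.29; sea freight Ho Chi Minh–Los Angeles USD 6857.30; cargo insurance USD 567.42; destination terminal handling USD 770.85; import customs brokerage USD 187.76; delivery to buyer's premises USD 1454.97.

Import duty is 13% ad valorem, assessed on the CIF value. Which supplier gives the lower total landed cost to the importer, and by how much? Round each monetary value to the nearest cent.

Supplier A is cheaper by USD 2481.98

Supplier A (FCA):
CIF value = FCA price + origin terminal + freight + insurance = 21939.90 + 751.29 + 6857.30 + 567.42 = 30115.91
Import duty = 30115.91 × 13% = 3915.07
Buyer bears (A): 751.29 + 6857.30 + 567.42 + 770.85 + 187.76 + 1454.97 = 10589.59
Landed cost (A) = invoice 21939.90 + 10589.59 + duty 3915.07 = 36444.56
Supplier B (EXW):
CIF value = EXW price + inland to port + export clearance + origin terminal + freight + insurance = 23625.10 + 412.15 + 99.09 + 751.29 + 6857.30 + 567.42 = 32312.35
Import duty = 32312.35 × 13% = 4200.61
Buyer bears (B): 412.15 + 99.09 + 751.29 + 6857.30 + 567.42 + 770.85 + 187.76 + 1454.97 = 11100.83
Landed cost (B) = invoice 23625.10 + 11100.83 + duty 4200.61 = 38926.54
Difference = |36444.56 − 38926.54| = 2481.98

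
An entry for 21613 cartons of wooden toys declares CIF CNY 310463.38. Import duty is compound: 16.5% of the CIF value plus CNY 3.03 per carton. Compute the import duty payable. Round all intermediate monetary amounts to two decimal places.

Import duty: CNY 116713.85

Ad valorem component: 310463.38 × 16.5% = 51226.46
Specific component: 21613 × 3.03 = 65487.39
Import duty = 51226.46 + 65487.39 = 116713.85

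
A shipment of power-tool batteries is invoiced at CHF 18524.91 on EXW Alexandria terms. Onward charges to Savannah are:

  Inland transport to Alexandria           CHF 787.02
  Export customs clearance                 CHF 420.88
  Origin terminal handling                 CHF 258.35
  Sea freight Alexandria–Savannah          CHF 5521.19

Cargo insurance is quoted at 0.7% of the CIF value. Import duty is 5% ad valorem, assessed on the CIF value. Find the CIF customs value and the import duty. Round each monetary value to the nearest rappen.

Let C be the CIF value. C = EXW price + pre-shipment costs + freight + 0.7% × C
C − 0.7% × C = 18524.91 + 787.02 + 420.88 + 258.35 + 5521.19
0.993 × C = 25512.35
C = 25512.35 / 0.993 = 25692.20
Insurance premium = 0.7% × 25692.20 = 179.85
Import duty = 25692.20 × 5% = 1284.61

CIF value: CHF 25692.20; import duty: CHF 1284.61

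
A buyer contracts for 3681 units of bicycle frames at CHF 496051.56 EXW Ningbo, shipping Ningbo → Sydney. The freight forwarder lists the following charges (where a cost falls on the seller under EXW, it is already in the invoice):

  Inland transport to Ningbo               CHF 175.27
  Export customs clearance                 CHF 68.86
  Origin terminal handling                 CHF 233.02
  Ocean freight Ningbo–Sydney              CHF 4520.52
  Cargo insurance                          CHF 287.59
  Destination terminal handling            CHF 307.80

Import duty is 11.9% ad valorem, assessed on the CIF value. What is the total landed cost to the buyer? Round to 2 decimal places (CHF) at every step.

Total landed cost: CHF 561303.70

EXW: the seller makes goods available at their premises; the buyer bears all onward costs.
CIF value = EXW price + inland to port + export clearance + origin terminal + freight + insurance = 496051.56 + 175.27 + 68.86 + 233.02 + 4520.52 + 287.59 = 501336.82
Import duty = 501336.82 × 11.9% = 59659.08
Buyer bears: inland to port 175.27 + export clearance 68.86 + origin terminal 233.02 + freight 4520.52 + insurance 287.59 + destination terminal 307.80 + duty 59659.08 = 65252.14
Landed cost = invoice 496051.56 + 65252.14 = 561303.70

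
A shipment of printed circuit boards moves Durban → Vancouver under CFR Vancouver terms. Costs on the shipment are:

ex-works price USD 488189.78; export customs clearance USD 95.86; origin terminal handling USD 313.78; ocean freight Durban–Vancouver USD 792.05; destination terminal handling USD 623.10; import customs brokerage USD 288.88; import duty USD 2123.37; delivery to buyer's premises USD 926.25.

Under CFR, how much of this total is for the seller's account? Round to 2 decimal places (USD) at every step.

CFR: the seller pays costs through ocean freight to the destination port, but not insurance.
Seller's account: goods 488189.78 + export clearance 95.86 + origin terminal 313.78 + freight 792.05 = 489391.47
Buyer's account: destination terminal 623.10 + brokerage 288.88 + duty 2123.37 + delivery 926.25 = 3961.60

Seller's account: USD 489391.47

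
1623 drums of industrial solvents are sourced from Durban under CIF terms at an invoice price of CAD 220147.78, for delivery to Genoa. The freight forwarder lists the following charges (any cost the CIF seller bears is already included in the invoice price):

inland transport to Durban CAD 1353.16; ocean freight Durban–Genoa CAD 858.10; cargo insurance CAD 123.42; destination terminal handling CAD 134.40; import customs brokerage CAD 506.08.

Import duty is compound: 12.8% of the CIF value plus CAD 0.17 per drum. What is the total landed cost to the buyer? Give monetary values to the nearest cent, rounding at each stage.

Total landed cost: CAD 249243.09

CIF: the seller pays costs through ocean freight and marine insurance to the destination port.
Already in the invoice (seller's account under CIF): inland to port, freight, insurance — exclude.
The CIF price already equals the CIF value: 220147.78
Ad valorem component: 220147.78 × 12.8% = 28178.92
Specific component: 1623 × 0.17 = 275.91
Import duty = 28178.92 + 275.91 = 28454.83
Buyer bears: destination terminal 134.40 + brokerage 506.08 + duty 28454.83 = 29095.31
Landed cost = invoice 220147.78 + 29095.31 = 249243.09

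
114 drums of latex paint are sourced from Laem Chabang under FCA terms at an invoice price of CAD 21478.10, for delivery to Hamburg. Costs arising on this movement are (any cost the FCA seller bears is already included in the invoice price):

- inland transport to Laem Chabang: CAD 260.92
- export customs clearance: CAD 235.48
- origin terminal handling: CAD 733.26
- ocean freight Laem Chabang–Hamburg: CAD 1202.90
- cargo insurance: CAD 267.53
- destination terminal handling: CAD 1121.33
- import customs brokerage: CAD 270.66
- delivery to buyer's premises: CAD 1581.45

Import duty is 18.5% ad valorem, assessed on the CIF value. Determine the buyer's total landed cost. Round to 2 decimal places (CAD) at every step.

Total landed cost: CAD 31036.36

FCA: the seller delivers export-cleared goods to the carrier; the buyer bears costs from that point.
Already in the invoice (seller's account under FCA): inland to port, export clearance — exclude.
CIF value = FCA price + origin terminal + freight + insurance = 21478.10 + 733.26 + 1202.90 + 267.53 = 23681.79
Import duty = 23681.79 × 18.5% = 4381.13
Buyer bears: origin terminal 733.26 + freight 1202.90 + insurance 267.53 + destination terminal 1121.33 + brokerage 270.66 + delivery 1581.45 + duty 4381.13 = 9558.26
Landed cost = invoice 21478.10 + 9558.26 = 31036.36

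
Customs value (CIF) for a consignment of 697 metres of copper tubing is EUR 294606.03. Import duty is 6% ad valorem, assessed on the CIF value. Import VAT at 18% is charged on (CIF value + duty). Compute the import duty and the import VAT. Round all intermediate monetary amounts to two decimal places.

Import duty: EUR 17676.36; import VAT: EUR 56210.83

Import duty = 294606.03 × 6% = 17676.36
VAT base = CIF + duty = 294606.03 + 17676.36 = 312282.39
Import VAT = 312282.39 × 18% = 56210.83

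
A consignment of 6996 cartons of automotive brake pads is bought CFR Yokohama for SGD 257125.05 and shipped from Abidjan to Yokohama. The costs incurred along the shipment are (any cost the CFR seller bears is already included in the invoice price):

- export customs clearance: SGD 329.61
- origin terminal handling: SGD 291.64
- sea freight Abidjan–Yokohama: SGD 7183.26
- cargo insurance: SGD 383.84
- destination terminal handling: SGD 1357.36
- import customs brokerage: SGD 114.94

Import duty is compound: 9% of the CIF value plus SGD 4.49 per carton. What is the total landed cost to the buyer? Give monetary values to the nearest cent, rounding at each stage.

Total landed cost: SGD 313569.03

CFR: the seller pays costs through ocean freight to the destination port, but not insurance.
Already in the invoice (seller's account under CFR): export clearance, origin terminal, freight — exclude.
CIF value = CFR price + insurance = 257125.05 + 383.84 = 257508.89
Ad valorem component: 257508.89 × 9% = 23175.80
Specific component: 6996 × 4.49 = 31412.04
Import duty = 23175.80 + 31412.04 = 54587.84
Buyer bears: insurance 383.84 + destination terminal 1357.36 + brokerage 114.94 + duty 54587.84 = 56443.98
Landed cost = invoice 257125.05 + 56443.98 = 313569.03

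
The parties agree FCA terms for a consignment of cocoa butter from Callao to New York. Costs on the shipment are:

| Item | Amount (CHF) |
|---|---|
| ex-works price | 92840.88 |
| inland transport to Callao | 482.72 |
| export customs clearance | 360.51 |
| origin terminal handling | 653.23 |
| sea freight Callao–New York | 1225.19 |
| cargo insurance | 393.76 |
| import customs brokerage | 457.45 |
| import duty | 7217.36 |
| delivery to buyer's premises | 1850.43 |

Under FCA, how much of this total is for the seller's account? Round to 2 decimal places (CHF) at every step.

FCA: the seller delivers export-cleared goods to the carrier; the buyer bears costs from that point.
Seller's account: goods 92840.88 + inland to port 482.72 + export clearance 360.51 = 93684.11
Buyer's account: origin terminal 653.23 + freight 1225.19 + insurance 393.76 + brokerage 457.45 + duty 7217.36 + delivery 1850.43 = 11797.42

Seller's account: CHF 93684.11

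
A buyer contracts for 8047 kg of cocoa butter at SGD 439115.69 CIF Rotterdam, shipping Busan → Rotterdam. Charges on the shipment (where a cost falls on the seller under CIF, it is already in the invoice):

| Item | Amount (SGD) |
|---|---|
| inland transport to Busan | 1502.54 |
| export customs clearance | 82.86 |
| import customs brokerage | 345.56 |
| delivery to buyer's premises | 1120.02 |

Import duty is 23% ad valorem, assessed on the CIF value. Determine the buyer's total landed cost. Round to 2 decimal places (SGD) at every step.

CIF: the seller pays costs through ocean freight and marine insurance to the destination port.
Already in the invoice (seller's account under CIF): inland to port, export clearance — exclude.
The CIF price already equals the CIF value: 439115.69
Import duty = 439115.69 × 23% = 100996.61
Buyer bears: brokerage 345.56 + delivery 1120.02 + duty 100996.61 = 102462.19
Landed cost = invoice 439115.69 + 102462.19 = 541577.88

Total landed cost: SGD 541577.88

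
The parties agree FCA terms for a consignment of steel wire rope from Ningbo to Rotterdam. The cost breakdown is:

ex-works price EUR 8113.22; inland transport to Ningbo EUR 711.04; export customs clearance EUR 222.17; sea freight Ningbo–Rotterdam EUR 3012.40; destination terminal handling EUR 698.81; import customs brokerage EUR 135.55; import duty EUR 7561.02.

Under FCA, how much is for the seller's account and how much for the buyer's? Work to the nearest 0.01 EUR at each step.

FCA: the seller delivers export-cleared goods to the carrier; the buyer bears costs from that point.
Seller's account: goods 8113.22 + inland to port 711.04 + export clearance 222.17 = 9046.43
Buyer's account: freight 3012.40 + destination terminal 698.81 + brokerage 135.55 + duty 7561.02 = 11407.78

Seller: EUR 9046.43; buyer: EUR 11407.78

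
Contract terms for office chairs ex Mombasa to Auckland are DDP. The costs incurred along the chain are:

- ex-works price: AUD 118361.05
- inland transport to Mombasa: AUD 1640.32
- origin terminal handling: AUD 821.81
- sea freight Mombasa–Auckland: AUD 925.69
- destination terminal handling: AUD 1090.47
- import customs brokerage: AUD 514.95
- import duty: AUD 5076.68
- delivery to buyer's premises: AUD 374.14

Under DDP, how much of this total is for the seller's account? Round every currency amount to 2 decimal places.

DDP: the seller bears all costs including import duty.
Seller's account: goods 118361.05 + inland to port 1640.32 + origin terminal 821.81 + freight 925.69 + destination terminal 1090.47 + brokerage 514.95 + duty 5076.68 + delivery 374.14 = 128805.11
Buyer's account: 0.00

Seller's account: AUD 128805.11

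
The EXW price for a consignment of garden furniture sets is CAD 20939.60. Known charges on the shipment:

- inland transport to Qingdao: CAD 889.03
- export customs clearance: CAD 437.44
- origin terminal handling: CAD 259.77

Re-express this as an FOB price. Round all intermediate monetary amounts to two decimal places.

FOB price: CAD 22525.84

From EXW to FOB, the seller additionally bears: inland to port, export clearance, origin terminal.
FOB price = 20939.60 + 889.03 + 437.44 + 259.77 = 22525.84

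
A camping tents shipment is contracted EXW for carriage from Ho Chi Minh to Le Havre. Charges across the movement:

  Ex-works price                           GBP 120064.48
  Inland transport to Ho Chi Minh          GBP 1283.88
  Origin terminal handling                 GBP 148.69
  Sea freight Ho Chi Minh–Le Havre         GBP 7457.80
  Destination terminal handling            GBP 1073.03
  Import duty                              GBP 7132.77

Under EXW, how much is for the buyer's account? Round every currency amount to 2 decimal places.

EXW: the seller makes goods available at their premises; the buyer bears all onward costs.
Seller's account: goods 120064.48 = 120064.48
Buyer's account: inland to port 1283.88 + origin terminal 148.69 + freight 7457.80 + destination terminal 1073.03 + duty 7132.77 = 17096.17

Buyer's account: GBP 17096.17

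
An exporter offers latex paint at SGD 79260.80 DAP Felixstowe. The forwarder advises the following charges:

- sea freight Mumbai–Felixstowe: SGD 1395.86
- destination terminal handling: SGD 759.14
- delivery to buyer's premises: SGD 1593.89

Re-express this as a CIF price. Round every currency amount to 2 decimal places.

CIF price: SGD 76907.77

Not relevant to the conversion: freight — on the seller under both DAP and CIF; already in the DAP price and stays in the CIF price.
From DAP to CIF, the seller no longer bears: destination terminal, delivery.
CIF price = 79260.80 − 759.14 − 1593.89 = 76907.77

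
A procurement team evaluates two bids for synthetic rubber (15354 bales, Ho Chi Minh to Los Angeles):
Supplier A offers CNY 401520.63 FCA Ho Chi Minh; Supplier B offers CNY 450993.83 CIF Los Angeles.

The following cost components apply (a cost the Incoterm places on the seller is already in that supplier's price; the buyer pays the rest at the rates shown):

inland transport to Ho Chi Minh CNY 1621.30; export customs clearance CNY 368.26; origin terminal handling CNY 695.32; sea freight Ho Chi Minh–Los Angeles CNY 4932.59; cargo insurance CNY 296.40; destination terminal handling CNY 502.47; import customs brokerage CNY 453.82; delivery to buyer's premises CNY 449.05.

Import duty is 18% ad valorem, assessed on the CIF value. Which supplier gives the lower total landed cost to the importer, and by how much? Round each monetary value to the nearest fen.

Supplier A is cheaper by CNY 51387.69

Supplier A (FCA):
CIF value = FCA price + origin terminal + freight + insurance = 401520.63 + 695.32 + 4932.59 + 296.40 = 407444.94
Import duty = 407444.94 × 18% = 73340.09
Buyer bears (A): 695.32 + 4932.59 + 296.40 + 502.47 + 453.82 + 449.05 = 7329.65
Landed cost (A) = invoice 401520.63 + 7329.65 + duty 73340.09 = 482190.37
Supplier B (CIF):
The CIF price already equals the CIF value: 450993.83
Import duty = 450993.83 × 18% = 81178.89
Buyer bears (B): 502.47 + 453.82 + 449.05 = 1405.34
Landed cost (B) = invoice 450993.83 + 1405.34 + duty 81178.89 = 533578.06
Difference = |482190.37 − 533578.06| = 51387.69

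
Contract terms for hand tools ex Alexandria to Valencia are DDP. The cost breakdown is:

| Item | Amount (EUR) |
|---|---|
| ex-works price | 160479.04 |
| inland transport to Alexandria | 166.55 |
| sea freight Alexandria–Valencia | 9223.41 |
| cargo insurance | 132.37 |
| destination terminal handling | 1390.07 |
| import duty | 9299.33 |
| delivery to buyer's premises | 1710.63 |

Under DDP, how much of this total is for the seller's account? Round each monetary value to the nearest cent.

DDP: the seller bears all costs including import duty.
Seller's account: goods 160479.04 + inland to port 166.55 + freight 9223.41 + insurance 132.37 + destination terminal 1390.07 + duty 9299.33 + delivery 1710.63 = 182401.40
Buyer's account: 0.00

Seller's account: EUR 182401.40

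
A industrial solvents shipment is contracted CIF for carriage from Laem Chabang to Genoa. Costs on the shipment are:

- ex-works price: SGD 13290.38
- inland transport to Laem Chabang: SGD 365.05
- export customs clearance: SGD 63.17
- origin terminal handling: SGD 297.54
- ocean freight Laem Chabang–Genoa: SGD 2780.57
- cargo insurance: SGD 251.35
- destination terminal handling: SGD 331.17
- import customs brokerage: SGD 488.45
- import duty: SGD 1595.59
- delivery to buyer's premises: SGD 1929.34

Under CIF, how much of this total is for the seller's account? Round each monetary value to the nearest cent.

CIF: the seller pays costs through ocean freight and marine insurance to the destination port.
Seller's account: goods 13290.38 + inland to port 365.05 + export clearance 63.17 + origin terminal 297.54 + freight 2780.57 + insurance 251.35 = 17048.06
Buyer's account: destination terminal 331.17 + brokerage 488.45 + duty 1595.59 + delivery 1929.34 = 4344.55

Seller's account: SGD 17048.06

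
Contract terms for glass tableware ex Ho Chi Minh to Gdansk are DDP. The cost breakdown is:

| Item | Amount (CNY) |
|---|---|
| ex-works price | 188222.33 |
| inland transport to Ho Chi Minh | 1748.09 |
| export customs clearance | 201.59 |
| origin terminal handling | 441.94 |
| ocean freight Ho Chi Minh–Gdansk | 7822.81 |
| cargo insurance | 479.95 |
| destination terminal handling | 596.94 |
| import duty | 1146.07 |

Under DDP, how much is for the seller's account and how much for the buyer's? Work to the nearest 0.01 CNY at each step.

Seller: CNY 200659.72; buyer: CNY 0.00

DDP: the seller bears all costs including import duty.
Seller's account: goods 188222.33 + inland to port 1748.09 + export clearance 201.59 + origin terminal 441.94 + freight 7822.81 + insurance 479.95 + destination terminal 596.94 + duty 1146.07 = 200659.72
Buyer's account: 0.00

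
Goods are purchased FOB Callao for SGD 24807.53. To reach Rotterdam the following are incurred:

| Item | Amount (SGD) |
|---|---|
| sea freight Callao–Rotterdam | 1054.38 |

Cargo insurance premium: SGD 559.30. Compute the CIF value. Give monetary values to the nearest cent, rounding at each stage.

CIF = FOB price + freight + insurance
CIF = 24807.53 + 1054.38 + 559.30 = 26421.21

CIF value: SGD 26421.21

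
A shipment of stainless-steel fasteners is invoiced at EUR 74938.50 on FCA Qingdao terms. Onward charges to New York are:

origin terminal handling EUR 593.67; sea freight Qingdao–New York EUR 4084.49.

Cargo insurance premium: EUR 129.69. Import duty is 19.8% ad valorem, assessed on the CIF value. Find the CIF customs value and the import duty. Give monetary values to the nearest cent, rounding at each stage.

CIF value: EUR 79746.35; import duty: EUR 15789.78

CIF = FCA price + pre-shipment costs + freight + insurance
CIF = 74938.50 + 593.67 + 4084.49 + 129.69 = 79746.35
Import duty = 79746.35 × 19.8% = 15789.78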